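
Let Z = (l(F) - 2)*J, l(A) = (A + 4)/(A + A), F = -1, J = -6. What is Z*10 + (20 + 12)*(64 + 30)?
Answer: 3218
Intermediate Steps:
l(A) = (4 + A)/(2*A) (l(A) = (4 + A)/((2*A)) = (4 + A)*(1/(2*A)) = (4 + A)/(2*A))
Z = 21 (Z = ((1/2)*(4 - 1)/(-1) - 2)*(-6) = ((1/2)*(-1)*3 - 2)*(-6) = (-3/2 - 2)*(-6) = -7/2*(-6) = 21)
Z*10 + (20 + 12)*(64 + 30) = 21*10 + (20 + 12)*(64 + 30) = 210 + 32*94 = 210 + 3008 = 3218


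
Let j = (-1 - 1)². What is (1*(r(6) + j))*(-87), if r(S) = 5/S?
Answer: -841/2 ≈ -420.50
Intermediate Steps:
j = 4 (j = (-2)² = 4)
(1*(r(6) + j))*(-87) = (1*(5/6 + 4))*(-87) = (1*(5*(⅙) + 4))*(-87) = (1*(⅚ + 4))*(-87) = (1*(29/6))*(-87) = (29/6)*(-87) = -841/2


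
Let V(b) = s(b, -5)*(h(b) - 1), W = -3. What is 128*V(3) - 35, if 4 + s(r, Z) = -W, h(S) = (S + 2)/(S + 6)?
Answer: 197/9 ≈ 21.889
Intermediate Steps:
h(S) = (2 + S)/(6 + S)
s(r, Z) = -1 (s(r, Z) = -4 - 1*(-3) = -4 + 3 = -1)
V(b) = 1 - (2 + b)/(6 + b) (V(b) = -((2 + b)/(6 + b) - 1) = -(-1 + (2 + b)/(6 + b)) = 1 - (2 + b)/(6 + b))
128*V(3) - 35 = 128*(4/(6 + 3)) - 35 = 128*(4/9) - 35 = 512/9 - 35 = 197/9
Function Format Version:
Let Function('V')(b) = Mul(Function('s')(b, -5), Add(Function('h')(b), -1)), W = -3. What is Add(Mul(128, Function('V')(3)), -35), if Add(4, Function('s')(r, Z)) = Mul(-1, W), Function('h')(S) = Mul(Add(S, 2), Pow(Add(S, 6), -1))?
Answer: Rational(197, 9) ≈ 21.889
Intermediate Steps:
Function('h')(S) = Mul(Pow(Add(6, S), -1), Add(2, S)) (Function('h')(S) = Mul(Add(2, S), Pow(Add(6, S), -1)) = Mul(Pow(Add(6, S), -1), Add(2, S)))
Function('s')(r, Z) = -1 (Function('s')(r, Z) = Add(-4, Mul(-1, -3)) = Add(-4, 3) = -1)
Function('V')(b) = Add(1, Mul(-1, Pow(Add(6, b), -1), Add(2, b))) (Function('V')(b) = Mul(-1, Add(Mul(Pow(Add(6, b), -1), Add(2, b)), -1)) = Mul(-1, Add(-1, Mul(Pow(Add(6, b), -1), Add(2, b)))) = Add(1, Mul(-1, Pow(Add(6, b), -1), Add(2, b))))
Add(Mul(128, Function('V')(3)), -35) = Add(Mul(128, Mul(4, Pow(Add(6, 3), -1))), -35) = Add(Mul(128, Mul(4, Pow(9, -1))), -35) = Add(Mul(128, Mul(4, Rational(1, 9))), -35) = Add(Mul(128, Rational(4, 9)), -35) = Add(Rational(512, 9), -35) = Rational(197, 9)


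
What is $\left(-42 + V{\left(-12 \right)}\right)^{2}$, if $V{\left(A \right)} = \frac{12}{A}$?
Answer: $1849$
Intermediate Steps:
$\left(-42 + V{\left(-12 \right)}\right)^{2} = \left(-42 + \frac{12}{-12}\right)^{2} = \left(-42 + 12 \left(- \frac{1}{12}\right)\right)^{2} = \left(-42 - 1\right)^{2} = \left(-43\right)^{2} = 1849$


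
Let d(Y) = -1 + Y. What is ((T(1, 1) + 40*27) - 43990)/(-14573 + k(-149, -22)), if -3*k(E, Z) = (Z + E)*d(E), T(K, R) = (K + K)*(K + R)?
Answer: 42906/23123 ≈ 1.8556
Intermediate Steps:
T(K, R) = 2*K*(K + R) (T(K, R) = (2*K)*(K + R) = 2*K*(K + R))
k(E, Z) = -(-1 + E)*(E + Z)/3 (k(E, Z) = -(Z + E)*(-1 + E)/3 = -(E + Z)*(-1 + E)/3 = -(-1 + E)*(E + Z)/3)
((T(1, 1) + 40*27) - 43990)/(-14573 + k(-149, -22)) = ((2*1*(1 + 1) + 40*27) - 43990)/(-14573 - (-1 - 149)*(-149 - 22)/3) = ((2*1*2 + 1080) - 43990)/(-14573 - 1/3*(-150)*(-171)) = ((4 + 1080) - 43990)/(-14573 - 8550) = (1084 - 43990)/(-23123) = -42906*(-1/23123) = 42906/23123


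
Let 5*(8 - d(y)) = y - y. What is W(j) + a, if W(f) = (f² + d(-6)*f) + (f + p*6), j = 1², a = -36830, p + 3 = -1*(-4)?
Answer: -36814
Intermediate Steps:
p = 1 (p = -3 - 1*(-4) = -3 + 4 = 1)
d(y) = 8 (d(y) = 8 - (y - y)/5 = 8 - ⅕*0 = 8 + 0 = 8)
j = 1
W(f) = 6 + f² + 9*f (W(f) = (f² + 8*f) + (f + 1*6) = (f² + 8*f) + (f + 6) = (f² + 8*f) + (6 + f) = 6 + f² + 9*f)
W(j) + a = (6 + 1² + 9*1) - 36830 = (6 + 1 + 9) - 36830 = 16 - 36830 = -36814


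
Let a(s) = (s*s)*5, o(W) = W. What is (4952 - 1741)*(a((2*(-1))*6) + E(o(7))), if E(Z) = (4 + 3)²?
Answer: 2469259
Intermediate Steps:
a(s) = 5*s² (a(s) = s²*5 = 5*s²)
E(Z) = 49 (E(Z) = 7² = 49)
(4952 - 1741)*(a((2*(-1))*6) + E(o(7))) = (4952 - 1741)*(5*((2*(-1))*6)² + 49) = 3211*(5*(-2*6)² + 49) = 3211*(5*(-12)² + 49) = 3211*(5*144 + 49) = 3211*(720 + 49) = 3211*769 = 2469259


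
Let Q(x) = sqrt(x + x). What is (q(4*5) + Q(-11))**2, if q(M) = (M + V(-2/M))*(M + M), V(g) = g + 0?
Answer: (796 + I*sqrt(22))**2 ≈ 6.3359e+5 + 7467.0*I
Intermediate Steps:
V(g) = g
Q(x) = sqrt(2)*sqrt(x) (Q(x) = sqrt(2*x) = sqrt(2)*sqrt(x))
q(M) = 2*M*(M - 2/M) (q(M) = (M - 2/M)*(M + M) = (M - 2/M)*(2*M) = 2*M*(M - 2/M))
(q(4*5) + Q(-11))**2 = ((-4 + 2*(4*5)**2) + sqrt(2)*sqrt(-11))**2 = ((-4 + 2*20**2) + sqrt(2)*(I*sqrt(11)))**2 = ((-4 + 2*400) + I*sqrt(22))**2 = ((-4 + 800) + I*sqrt(22))**2 = (796 + I*sqrt(22))**2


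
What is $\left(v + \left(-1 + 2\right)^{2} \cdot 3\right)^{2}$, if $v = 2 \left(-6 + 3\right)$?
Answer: $9$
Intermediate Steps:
$v = -6$ ($v = 2 \left(-3\right) = -6$)
$\left(v + \left(-1 + 2\right)^{2} \cdot 3\right)^{2} = \left(-6 + \left(-1 + 2\right)^{2} \cdot 3\right)^{2} = \left(-6 + 1^{2} \cdot 3\right)^{2} = \left(-6 + 1 \cdot 3\right)^{2} = \left(-6 + 3\right)^{2} = \left(-3\right)^{2} = 9$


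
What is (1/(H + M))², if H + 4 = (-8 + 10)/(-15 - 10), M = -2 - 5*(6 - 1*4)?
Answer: 625/161604 ≈ 0.0038675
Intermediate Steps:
M = -12 (M = -2 - 5*(6 - 4) = -2 - 5*2 = -2 - 10 = -12)
H = -102/25 (H = -4 + (-8 + 10)/(-15 - 10) = -4 + 2/(-25) = -4 + 2*(-1/25) = -4 - 2/25 = -102/25 ≈ -4.0800)
(1/(H + M))² = (1/(-102/25 - 12))² = (1/(-402/25))² = (-25/402)² = 625/161604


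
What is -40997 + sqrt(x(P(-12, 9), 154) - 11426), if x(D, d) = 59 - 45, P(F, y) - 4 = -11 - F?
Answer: -40997 + 6*I*sqrt(317) ≈ -40997.0 + 106.83*I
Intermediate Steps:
P(F, y) = -7 - F (P(F, y) = 4 + (-11 - F) = -7 - F)
x(D, d) = 14
-40997 + sqrt(x(P(-12, 9), 154) - 11426) = -40997 + sqrt(14 - 11426) = -40997 + sqrt(-11412) = -40997 + 6*I*sqrt(317)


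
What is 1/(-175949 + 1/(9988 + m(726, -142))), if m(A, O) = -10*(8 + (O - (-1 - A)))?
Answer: -4058/714001041 ≈ -5.6835e-6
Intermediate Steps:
m(A, O) = -90 - 10*A - 10*O (m(A, O) = -10*(8 + (O + (1 + A))) = -10*(8 + (1 + A + O)) = -10*(9 + A + O) = -90 - 10*A - 10*O)
1/(-175949 + 1/(9988 + m(726, -142))) = 1/(-175949 + 1/(9988 + (-90 - 10*726 - 10*(-142)))) = 1/(-175949 + 1/(9988 + (-90 - 7260 + 1420))) = 1/(-175949 + 1/(9988 - 5930)) = 1/(-175949 + 1/4058) = 1/(-714001041/4058) = -4058/714001041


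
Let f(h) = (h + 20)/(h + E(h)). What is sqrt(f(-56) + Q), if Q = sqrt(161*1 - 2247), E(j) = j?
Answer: sqrt(63 + 196*I*sqrt(2086))/14 ≈ 4.7956 + 4.762*I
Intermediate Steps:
Q = I*sqrt(2086) (Q = sqrt(161 - 2247) = sqrt(-2086) = I*sqrt(2086) ≈ 45.673*I)
f(h) = (20 + h)/(2*h) (f(h) = (h + 20)/(h + h) = (20 + h)/((2*h)) = (20 + h)*(1/(2*h)) = (20 + h)/(2*h))
sqrt(f(-56) + Q) = sqrt((1/2)*(20 - 56)/(-56) + I*sqrt(2086)) = sqrt((1/2)*(-1/56)*(-36) + I*sqrt(2086)) = sqrt(9/28 + I*sqrt(2086))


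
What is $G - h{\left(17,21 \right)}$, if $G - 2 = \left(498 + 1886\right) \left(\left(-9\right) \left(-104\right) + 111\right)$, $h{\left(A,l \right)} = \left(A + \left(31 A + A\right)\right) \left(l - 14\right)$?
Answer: $2492123$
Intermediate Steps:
$h{\left(A,l \right)} = 33 A \left(-14 + l\right)$ ($h{\left(A,l \right)} = \left(A + 32 A\right) \left(-14 + l\right) = 33 A \left(-14 + l\right)$)
$G = 2496050$ ($G = 2 + \left(498 + 1886\right) \left(\left(-9\right) \left(-104\right) + 111\right) = 2 + 2384 \left(936 + 111\right) = 2 + 2384 \cdot 1047 = 2 + 2496048 = 2496050$)
$G - h{\left(17,21 \right)} = 2496050 - 33 \cdot 17 \left(-14 + 21\right) = 2496050 - 33 \cdot 17 \cdot 7 = 2496050 - 3927 = 2492123$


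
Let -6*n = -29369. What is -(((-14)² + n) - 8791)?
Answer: 22201/6 ≈ 3700.2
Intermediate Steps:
n = 29369/6 (n = -⅙*(-29369) = 29369/6 ≈ 4894.8)
-(((-14)² + n) - 8791) = -(((-14)² + 29369/6) - 8791) = -((196 + 29369/6) - 8791) = -(30545/6 - 8791) = -1*(-22201/6) = 22201/6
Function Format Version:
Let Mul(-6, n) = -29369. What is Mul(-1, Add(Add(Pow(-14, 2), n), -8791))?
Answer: Rational(22201, 6) ≈ 3700.2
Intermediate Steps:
n = Rational(29369, 6) (n = Mul(Rational(-1, 6), -29369) = Rational(29369, 6) ≈ 4894.8)
Mul(-1, Add(Add(Pow(-14, 2), n), -8791)) = Mul(-1, Add(Add(Pow(-14, 2), Rational(29369, 6)), -8791)) = Mul(-1, Add(Add(196, Rational(29369, 6)), -8791)) = Mul(-1, Add(Rational(30545, 6), -8791)) = Mul(-1, Rational(-22201, 6)) = Rational(22201, 6)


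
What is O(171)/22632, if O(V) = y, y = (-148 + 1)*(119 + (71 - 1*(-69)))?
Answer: -12691/7544 ≈ -1.6823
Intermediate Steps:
y = -38073 (y = -147*(119 + (71 + 69)) = -147*(119 + 140) = -147*259 = -38073)
O(V) = -38073
O(171)/22632 = -38073/22632 = -38073*1/22632 = -12691/7544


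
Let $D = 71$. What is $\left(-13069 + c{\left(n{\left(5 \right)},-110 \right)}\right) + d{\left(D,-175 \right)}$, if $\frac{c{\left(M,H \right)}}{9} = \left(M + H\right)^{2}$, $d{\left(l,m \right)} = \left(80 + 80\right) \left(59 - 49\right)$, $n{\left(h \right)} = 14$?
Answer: $71475$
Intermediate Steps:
$d{\left(l,m \right)} = 1600$ ($d{\left(l,m \right)} = 160 \cdot 10 = 1600$)
$c{\left(M,H \right)} = 9 \left(H + M\right)^{2}$ ($c{\left(M,H \right)} = 9 \left(M + H\right)^{2} = 9 \left(H + M\right)^{2}$)
$\left(-13069 + c{\left(n{\left(5 \right)},-110 \right)}\right) + d{\left(D,-175 \right)} = \left(-13069 + 9 \left(-110 + 14\right)^{2}\right) + 1600 = \left(-13069 + 9 \left(-96\right)^{2}\right) + 1600 = \left(-13069 + 9 \cdot 9216\right) + 1600 = \left(-13069 + 82944\right) + 1600 = 69875 + 1600 = 71475$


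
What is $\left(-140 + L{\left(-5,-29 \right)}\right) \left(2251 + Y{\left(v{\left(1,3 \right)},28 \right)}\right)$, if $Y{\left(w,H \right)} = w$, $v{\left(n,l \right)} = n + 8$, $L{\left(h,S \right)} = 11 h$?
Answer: $-440700$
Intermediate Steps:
$v{\left(n,l \right)} = 8 + n$
$\left(-140 + L{\left(-5,-29 \right)}\right) \left(2251 + Y{\left(v{\left(1,3 \right)},28 \right)}\right) = \left(-140 + 11 \left(-5\right)\right) \left(2251 + \left(8 + 1\right)\right) = \left(-140 - 55\right) \left(2251 + 9\right) = \left(-195\right) 2260 = -440700$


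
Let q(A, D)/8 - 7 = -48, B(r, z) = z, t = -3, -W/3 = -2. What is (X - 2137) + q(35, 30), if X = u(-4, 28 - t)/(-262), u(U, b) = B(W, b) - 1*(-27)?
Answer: -322944/131 ≈ -2465.2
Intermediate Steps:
W = 6 (W = -3*(-2) = 6)
q(A, D) = -328 (q(A, D) = 56 + 8*(-48) = 56 - 384 = -328)
u(U, b) = 27 + b (u(U, b) = b - 1*(-27) = b + 27 = 27 + b)
X = -29/131 (X = (27 + (28 - 1*(-3)))/(-262) = (27 + (28 + 3))*(-1/262) = (27 + 31)*(-1/262) = 58*(-1/262) = -29/131 ≈ -0.22137)
(X - 2137) + q(35, 30) = (-29/131 - 2137) - 328 = -279976/131 - 328 = -322944/131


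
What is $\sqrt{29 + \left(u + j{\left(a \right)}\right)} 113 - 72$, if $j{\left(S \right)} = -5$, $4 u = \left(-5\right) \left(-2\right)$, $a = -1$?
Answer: $-72 + \frac{113 \sqrt{106}}{2} \approx 509.7$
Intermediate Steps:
$u = \frac{5}{2}$ ($u = \frac{\left(-5\right) \left(-2\right)}{4} = \frac{1}{4} \cdot 10 = \frac{5}{2} \approx 2.5$)
$\sqrt{29 + \left(u + j{\left(a \right)}\right)} 113 - 72 = \sqrt{29 + \left(\frac{5}{2} - 5\right)} 113 - 72 = \sqrt{29 - \frac{5}{2}} \cdot 113 - 72 = \sqrt{\frac{53}{2}} \cdot 113 - 72 = \frac{\sqrt{106}}{2} \cdot 113 - 72 = \frac{113 \sqrt{106}}{2} - 72 = -72 + \frac{113 \sqrt{106}}{2}$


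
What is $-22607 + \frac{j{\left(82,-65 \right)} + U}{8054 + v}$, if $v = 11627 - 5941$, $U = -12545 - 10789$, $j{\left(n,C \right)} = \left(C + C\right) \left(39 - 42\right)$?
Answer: $- \frac{25886927}{1145} \approx -22609.0$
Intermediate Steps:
$j{\left(n,C \right)} = - 6 C$ ($j{\left(n,C \right)} = 2 C \left(-3\right) = - 6 C$)
$U = -23334$ ($U = -12545 - 10789 = -23334$)
$v = 5686$
$-22607 + \frac{j{\left(82,-65 \right)} + U}{8054 + v} = -22607 + \frac{\left(-6\right) \left(-65\right) - 23334}{8054 + 5686} = -22607 + \frac{390 - 23334}{13740} = -22607 - \frac{1912}{1145} = - \frac{25886927}{1145}$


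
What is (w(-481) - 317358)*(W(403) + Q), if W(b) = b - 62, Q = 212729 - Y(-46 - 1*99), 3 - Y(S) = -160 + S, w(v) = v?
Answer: -67624061318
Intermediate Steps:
Y(S) = 163 - S (Y(S) = 3 - (-160 + S) = 3 + (160 - S) = 163 - S)
Q = 212421 (Q = 212729 - (163 - (-46 - 1*99)) = 212729 - (163 - (-46 - 99)) = 212729 - (163 - 1*(-145)) = 212729 - (163 + 145) = 212729 - 1*308 = 212729 - 308 = 212421)
W(b) = -62 + b
(w(-481) - 317358)*(W(403) + Q) = (-481 - 317358)*((-62 + 403) + 212421) = -317839*(341 + 212421) = -317839*212762 = -67624061318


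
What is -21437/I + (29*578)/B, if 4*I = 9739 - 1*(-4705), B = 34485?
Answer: -678727363/124525335 ≈ -5.4505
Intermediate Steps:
I = 3611 (I = (9739 - 1*(-4705))/4 = (9739 + 4705)/4 = (1/4)*14444 = 3611)
-21437/I + (29*578)/B = -21437/3611 + (29*578)/34485 = -21437*1/3611 + 16762*(1/34485) = -21437/3611 + 16762/34485 = -678727363/124525335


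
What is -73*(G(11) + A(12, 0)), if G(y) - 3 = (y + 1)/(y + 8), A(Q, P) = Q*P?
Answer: -5037/19 ≈ -265.11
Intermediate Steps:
A(Q, P) = P*Q
G(y) = 3 + (1 + y)/(8 + y) (G(y) = 3 + (y + 1)/(y + 8) = 3 + (1 + y)/(8 + y))
-73*(G(11) + A(12, 0)) = -73*((25 + 4*11)/(8 + 11) + 0*12) = -73*((25 + 44)/19 + 0) = -73*((1/19)*69 + 0) = -73*(69/19 + 0) = -73*69/19 = -5037/19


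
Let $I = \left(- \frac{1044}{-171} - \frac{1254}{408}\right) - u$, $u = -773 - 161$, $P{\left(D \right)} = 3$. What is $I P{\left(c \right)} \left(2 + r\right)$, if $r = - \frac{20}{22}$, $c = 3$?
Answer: $\frac{10895805}{3553} \approx 3066.6$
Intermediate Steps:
$r = - \frac{10}{11}$ ($r = \left(-20\right) \frac{1}{22} = - \frac{10}{11} \approx -0.90909$)
$u = -934$
$I = \frac{1210645}{1292}$ ($I = \left(- \frac{1044}{-171} - \frac{1254}{408}\right) - -934 = \left(\left(-1044\right) \left(- \frac{1}{171}\right) - \frac{209}{68}\right) + 934 = \left(\frac{116}{19} - \frac{209}{68}\right) + 934 = \frac{3917}{1292} + 934 = \frac{1210645}{1292} \approx 937.03$)
$I P{\left(c \right)} \left(2 + r\right) = \frac{1210645 \cdot 3 \left(2 - \frac{10}{11}\right)}{1292} = \frac{1210645 \cdot 3 \cdot \frac{12}{11}}{1292} = \frac{1210645}{1292} \cdot \frac{36}{11} = \frac{10895805}{3553}$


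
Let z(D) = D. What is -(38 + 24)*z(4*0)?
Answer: 0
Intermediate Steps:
-(38 + 24)*z(4*0) = -(38 + 24)*4*0 = -62*0 = -1*0 = 0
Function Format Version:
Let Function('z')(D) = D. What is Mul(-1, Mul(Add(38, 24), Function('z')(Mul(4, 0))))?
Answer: 0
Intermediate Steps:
Mul(-1, Mul(Add(38, 24), Function('z')(Mul(4, 0)))) = Mul(-1, Mul(Add(38, 24), Mul(4, 0))) = Mul(-1, Mul(62, 0)) = Mul(-1, 0) = 0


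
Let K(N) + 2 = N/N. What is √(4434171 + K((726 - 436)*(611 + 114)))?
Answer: √4434170 ≈ 2105.7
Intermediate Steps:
K(N) = -1 (K(N) = -2 + N/N = -2 + 1 = -1)
√(4434171 + K((726 - 436)*(611 + 114))) = √(4434171 - 1) = √4434170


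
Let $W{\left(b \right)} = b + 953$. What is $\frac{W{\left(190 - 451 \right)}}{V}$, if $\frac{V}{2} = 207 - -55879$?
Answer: $\frac{173}{28043} \approx 0.0061691$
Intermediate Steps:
$V = 112172$ ($V = 2 \left(207 - -55879\right) = 2 \left(207 + 55879\right) = 2 \cdot 56086 = 112172$)
$W{\left(b \right)} = 953 + b$
$\frac{W{\left(190 - 451 \right)}}{V} = \frac{953 + \left(190 - 451\right)}{112172} = \left(953 + \left(190 - 451\right)\right) \frac{1}{112172} = \left(953 - 261\right) \frac{1}{112172} = 692 \cdot \frac{1}{112172} = \frac{173}{28043}$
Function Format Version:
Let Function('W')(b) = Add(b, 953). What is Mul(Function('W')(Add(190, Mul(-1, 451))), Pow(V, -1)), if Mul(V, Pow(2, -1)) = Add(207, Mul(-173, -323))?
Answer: Rational(173, 28043) ≈ 0.0061691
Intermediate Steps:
V = 112172 (V = Mul(2, Add(207, Mul(-173, -323))) = Mul(2, Add(207, 55879)) = Mul(2, 56086) = 112172)
Function('W')(b) = Add(953, b)
Mul(Function('W')(Add(190, Mul(-1, 451))), Pow(V, -1)) = Mul(Add(953, Add(190, Mul(-1, 451))), Pow(112172, -1)) = Mul(Add(953, Add(190, -451)), Rational(1, 112172)) = Mul(Add(953, -261), Rational(1, 112172)) = Mul(692, Rational(1, 112172)) = Rational(173, 28043)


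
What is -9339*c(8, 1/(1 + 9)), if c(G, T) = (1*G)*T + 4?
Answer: -224136/5 ≈ -44827.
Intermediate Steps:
c(G, T) = 4 + G*T (c(G, T) = G*T + 4 = 4 + G*T)
-9339*c(8, 1/(1 + 9)) = -9339*(4 + 8/(1 + 9)) = -9339*(4 + 8/10) = -9339*(4 + 8*(⅒)) = -9339*(4 + ⅘) = -9339*24/5 = -224136/5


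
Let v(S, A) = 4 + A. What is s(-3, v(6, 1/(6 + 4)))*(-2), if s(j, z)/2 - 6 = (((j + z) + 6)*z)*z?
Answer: -125351/250 ≈ -501.40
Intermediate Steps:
s(j, z) = 12 + 2*z**2*(6 + j + z) (s(j, z) = 12 + 2*((((j + z) + 6)*z)*z) = 12 + 2*(((6 + j + z)*z)*z) = 12 + 2*((z*(6 + j + z))*z) = 12 + 2*(z**2*(6 + j + z)) = 12 + 2*z**2*(6 + j + z))
s(-3, v(6, 1/(6 + 4)))*(-2) = (12 + 2*(4 + 1/(6 + 4))**3 + 12*(4 + 1/(6 + 4))**2 + 2*(-3)*(4 + 1/(6 + 4))**2)*(-2) = (12 + 2*(4 + 1/10)**3 + 12*(4 + 1/10)**2 + 2*(-3)*(4 + 1/10)**2)*(-2) = (12 + 2*(41/10)**3 + 12*(41/10)**2 + 2*(-3)*(41/10)**2)*(-2) = (12 + 2*(68921/1000) + 12*(1681/100) + 2*(-3)*(1681/100))*(-2) = (12 + 68921/500 + 5043/25 - 5043/50)*(-2) = (125351/500)*(-2) = -125351/250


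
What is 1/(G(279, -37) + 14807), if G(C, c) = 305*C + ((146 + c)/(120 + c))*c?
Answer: 83/8287833 ≈ 1.0015e-5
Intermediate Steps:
G(C, c) = 305*C + c*(146 + c)/(120 + c) (G(C, c) = 305*C + ((146 + c)/(120 + c))*c = 305*C + c*(146 + c)/(120 + c))
1/(G(279, -37) + 14807) = 1/(((-37)² + 146*(-37) + 36600*279 + 305*279*(-37))/(120 - 37) + 14807) = 1/((1369 - 5402 + 10211400 - 3148515)/83 + 14807) = 1/((1/83)*7058852 + 14807) = 1/(7058852/83 + 14807) = 1/(8287833/83) = 83/8287833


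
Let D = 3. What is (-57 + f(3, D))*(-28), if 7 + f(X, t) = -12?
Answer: 2128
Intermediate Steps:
f(X, t) = -19 (f(X, t) = -7 - 12 = -19)
(-57 + f(3, D))*(-28) = (-57 - 19)*(-28) = -76*(-28) = 2128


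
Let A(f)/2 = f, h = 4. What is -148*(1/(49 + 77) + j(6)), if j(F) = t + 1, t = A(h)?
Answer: -83990/63 ≈ -1333.2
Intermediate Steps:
A(f) = 2*f
t = 8 (t = 2*4 = 8)
j(F) = 9 (j(F) = 8 + 1 = 9)
-148*(1/(49 + 77) + j(6)) = -148*(1/(49 + 77) + 9) = -148*(1/126 + 9) = -148*1135/126 = -83990/63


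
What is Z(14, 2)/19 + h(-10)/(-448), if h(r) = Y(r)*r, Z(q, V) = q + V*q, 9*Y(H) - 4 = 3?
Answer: 12191/5472 ≈ 2.2279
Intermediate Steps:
Y(H) = 7/9 (Y(H) = 4/9 + (1/9)*3 = 4/9 + 1/3 = 7/9)
h(r) = 7*r/9
Z(14, 2)/19 + h(-10)/(-448) = (14*(1 + 2))/19 + ((7/9)*(-10))/(-448) = (14*3)*(1/19) - 70/9*(-1/448) = 42*(1/19) + 5/288 = 42/19 + 5/288 = 12191/5472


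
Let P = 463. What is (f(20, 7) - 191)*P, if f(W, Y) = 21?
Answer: -78710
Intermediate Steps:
(f(20, 7) - 191)*P = (21 - 191)*463 = -170*463 = -78710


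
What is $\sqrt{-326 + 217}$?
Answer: $i \sqrt{109} \approx 10.44 i$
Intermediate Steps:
$\sqrt{-326 + 217} = \sqrt{-109} = i \sqrt{109}$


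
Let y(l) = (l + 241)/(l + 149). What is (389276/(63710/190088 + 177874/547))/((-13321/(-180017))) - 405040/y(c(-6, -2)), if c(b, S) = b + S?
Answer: -12025872804450418400992/52526361542467813 ≈ -2.2895e+5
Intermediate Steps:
c(b, S) = S + b
y(l) = (241 + l)/(149 + l)
(389276/(63710/190088 + 177874/547))/((-13321/(-180017))) - 405040/y(c(-6, -2)) = (389276/(63710/190088 + 177874/547))/((-13321/(-180017))) - 405040*(149 + (-2 - 6))/(241 + (-2 - 6)) = (389276/(63710*(1/190088) + 177874*(1/547)))/((-13321*(-1/180017))) - 405040*(149 - 8)/(241 - 8) = (389276/(31855/95044 + 177874/547))/(13321/180017) - 405040/(233/141) = (389276/(16923281141/51989068))*(180017/13321) - 405040/((1/141)*233) = (389276*(51989068/16923281141))*(180017/13321) - 405040/233/141 = (20238096434768/16923281141)*(180017/13321) - 405040*141/233 = 3643201405897631056/225435028079261 - 57110640/233 = -12025872804450418400992/52526361542467813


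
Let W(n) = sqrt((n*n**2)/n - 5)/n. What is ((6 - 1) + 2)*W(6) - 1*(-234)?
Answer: 234 + 7*sqrt(31)/6 ≈ 240.50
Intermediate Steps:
W(n) = sqrt(-5 + n**2)/n (W(n) = sqrt(n**3/n - 5)/n = sqrt(n**2 - 5)/n = sqrt(-5 + n**2)/n)
((6 - 1) + 2)*W(6) - 1*(-234) = ((6 - 1) + 2)*(sqrt(-5 + 6**2)/6) - 1*(-234) = (5 + 2)*(sqrt(-5 + 36)/6) + 234 = 7*(sqrt(31)/6) + 234 = 7*sqrt(31)/6 + 234 = 234 + 7*sqrt(31)/6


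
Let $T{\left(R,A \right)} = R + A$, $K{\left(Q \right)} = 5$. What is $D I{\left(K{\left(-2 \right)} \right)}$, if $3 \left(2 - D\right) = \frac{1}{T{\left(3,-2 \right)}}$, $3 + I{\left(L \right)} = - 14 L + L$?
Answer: $- \frac{340}{3} \approx -113.33$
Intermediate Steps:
$T{\left(R,A \right)} = A + R$
$I{\left(L \right)} = -3 - 13 L$ ($I{\left(L \right)} = -3 + \left(- 14 L + L\right) = -3 - 13 L$)
$D = \frac{5}{3}$ ($D = 2 - \frac{1}{3 \left(-2 + 3\right)} = 2 - \frac{1}{3 \cdot 1} = 2 - \frac{1}{3} = \frac{5}{3} \approx 1.6667$)
$D I{\left(K{\left(-2 \right)} \right)} = \frac{5 \left(-3 - 65\right)}{3} = \frac{5}{3} \left(-68\right) = - \frac{340}{3}$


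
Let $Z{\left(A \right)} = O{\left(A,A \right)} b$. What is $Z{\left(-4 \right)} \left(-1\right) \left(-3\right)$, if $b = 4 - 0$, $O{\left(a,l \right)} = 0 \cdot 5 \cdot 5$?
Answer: $0$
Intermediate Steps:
$O{\left(a,l \right)} = 0$ ($O{\left(a,l \right)} = 0 \cdot 5 = 0$)
$b = 4$ ($b = 4 + 0 = 4$)
$Z{\left(A \right)} = 0$ ($Z{\left(A \right)} = 0 \cdot 4 = 0$)
$Z{\left(-4 \right)} \left(-1\right) \left(-3\right) = 0 \left(-1\right) \left(-3\right) = 0 \left(-3\right) = 0$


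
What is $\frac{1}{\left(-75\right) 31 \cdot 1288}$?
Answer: $- \frac{1}{2994600} \approx -3.3393 \cdot 10^{-7}$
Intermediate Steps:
$\frac{1}{\left(-75\right) 31 \cdot 1288} = \frac{1}{\left(-75\right) 39928} = \frac{1}{-2994600} = - \frac{1}{2994600}$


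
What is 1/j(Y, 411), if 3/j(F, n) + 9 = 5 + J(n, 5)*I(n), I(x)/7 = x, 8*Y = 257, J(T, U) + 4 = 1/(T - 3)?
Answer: -1564673/408 ≈ -3835.0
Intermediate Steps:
J(T, U) = -4 + 1/(-3 + T) (J(T, U) = -4 + 1/(T - 3) = -4 + 1/(-3 + T))
Y = 257/8 (Y = (1/8)*257 = 257/8 ≈ 32.125)
I(x) = 7*x
j(F, n) = 3/(-4 + 7*n*(13 - 4*n)/(-3 + n)) (j(F, n) = 3/(-9 + (5 + ((13 - 4*n)/(-3 + n))*(7*n))) = 3/(-9 + (5 + 7*n*(13 - 4*n)/(-3 + n))) = 3/(-4 + 7*n*(13 - 4*n)/(-3 + n)))
1/j(Y, 411) = 1/(3*(3 - 1*411)/(-12 - 87*411 + 28*411**2)) = 1/(3*(3 - 411)/(-12 - 35757 + 28*168921)) = 1/(3*(-408)/(-12 - 35757 + 4729788)) = 1/(3*(-408)/4694019) = 1/(3*(1/4694019)*(-408)) = 1/(-408/1564673) = -1564673/408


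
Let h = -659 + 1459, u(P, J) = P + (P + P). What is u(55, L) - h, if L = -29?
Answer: -635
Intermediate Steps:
u(P, J) = 3*P (u(P, J) = P + 2*P = 3*P)
h = 800
u(55, L) - h = 3*55 - 1*800 = 165 - 800 = -635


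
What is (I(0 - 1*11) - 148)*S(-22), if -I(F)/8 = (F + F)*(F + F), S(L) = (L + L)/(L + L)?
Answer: -4020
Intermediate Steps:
S(L) = 1 (S(L) = (2*L)/((2*L)) = (2*L)*(1/(2*L)) = 1)
I(F) = -32*F² (I(F) = -8*(F + F)*(F + F) = -8*2*F*2*F = -32*F²)
(I(0 - 1*11) - 148)*S(-22) = (-32*(0 - 1*11)² - 148)*1 = (-32*(0 - 11)² - 148)*1 = (-32*(-11)² - 148)*1 = (-32*121 - 148)*1 = (-3872 - 148)*1 = -4020*1 = -4020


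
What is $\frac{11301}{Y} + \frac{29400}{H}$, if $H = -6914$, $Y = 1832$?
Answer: $\frac{12137157}{6333224} \approx 1.9164$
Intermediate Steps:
$\frac{11301}{Y} + \frac{29400}{H} = \frac{11301}{1832} + \frac{29400}{-6914} = 11301 \cdot \frac{1}{1832} + 29400 \left(- \frac{1}{6914}\right) = \frac{11301}{1832} - \frac{14700}{3457} = \frac{12137157}{6333224}$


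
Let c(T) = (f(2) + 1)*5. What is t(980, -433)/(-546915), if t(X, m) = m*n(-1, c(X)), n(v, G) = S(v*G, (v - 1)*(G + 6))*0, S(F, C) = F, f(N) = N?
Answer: 0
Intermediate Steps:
c(T) = 15 (c(T) = (2 + 1)*5 = 3*5 = 15)
n(v, G) = 0 (n(v, G) = (v*G)*0 = (G*v)*0 = 0)
t(X, m) = 0 (t(X, m) = m*0 = 0)
t(980, -433)/(-546915) = 0/(-546915) = 0*(-1/546915) = 0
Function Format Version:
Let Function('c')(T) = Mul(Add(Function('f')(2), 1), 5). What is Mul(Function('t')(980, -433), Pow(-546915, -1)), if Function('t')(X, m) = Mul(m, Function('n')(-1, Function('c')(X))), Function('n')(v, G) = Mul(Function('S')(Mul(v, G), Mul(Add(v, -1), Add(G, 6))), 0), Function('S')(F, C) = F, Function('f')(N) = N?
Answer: 0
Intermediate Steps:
Function('c')(T) = 15 (Function('c')(T) = Mul(Add(2, 1), 5) = Mul(3, 5) = 15)
Function('n')(v, G) = 0 (Function('n')(v, G) = Mul(Mul(v, G), 0) = Mul(Mul(G, v), 0) = 0)
Function('t')(X, m) = 0 (Function('t')(X, m) = Mul(m, 0) = 0)
Mul(Function('t')(980, -433), Pow(-546915, -1)) = Mul(0, Pow(-546915, -1)) = Mul(0, Rational(-1, 546915)) = 0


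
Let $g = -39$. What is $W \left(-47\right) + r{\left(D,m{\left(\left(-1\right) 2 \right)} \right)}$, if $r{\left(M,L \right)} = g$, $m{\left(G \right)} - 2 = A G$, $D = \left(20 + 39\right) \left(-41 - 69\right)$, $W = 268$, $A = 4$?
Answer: $-12635$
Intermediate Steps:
$D = -6490$ ($D = 59 \left(-110\right) = -6490$)
$m{\left(G \right)} = 2 + 4 G$
$r{\left(M,L \right)} = -39$
$W \left(-47\right) + r{\left(D,m{\left(\left(-1\right) 2 \right)} \right)} = 268 \left(-47\right) - 39 = -12596 - 39 = -12635$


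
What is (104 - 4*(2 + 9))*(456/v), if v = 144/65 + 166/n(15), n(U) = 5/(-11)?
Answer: -889200/11797 ≈ -75.375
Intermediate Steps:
n(U) = -5/11 (n(U) = 5*(-1/11) = -5/11)
v = -23594/65 (v = 144/65 + 166/(-5/11) = 144*(1/65) + 166*(-11/5) = 144/65 - 1826/5 = -23594/65 ≈ -362.98)
(104 - 4*(2 + 9))*(456/v) = (104 - 4*(2 + 9))*(456/(-23594/65)) = (104 - 4*11)*(456*(-65/23594)) = (104 - 44)*(-14820/11797) = 60*(-14820/11797) = -889200/11797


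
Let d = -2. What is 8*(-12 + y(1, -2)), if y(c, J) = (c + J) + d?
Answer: -120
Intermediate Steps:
y(c, J) = -2 + J + c (y(c, J) = (c + J) - 2 = (J + c) - 2 = -2 + J + c)
8*(-12 + y(1, -2)) = 8*(-12 + (-2 - 2 + 1)) = 8*(-12 - 3) = 8*(-15) = -120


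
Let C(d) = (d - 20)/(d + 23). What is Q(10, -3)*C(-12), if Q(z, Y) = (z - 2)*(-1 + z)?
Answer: -2304/11 ≈ -209.45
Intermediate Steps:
Q(z, Y) = (-1 + z)*(-2 + z) (Q(z, Y) = (-2 + z)*(-1 + z) = (-1 + z)*(-2 + z))
C(d) = (-20 + d)/(23 + d)
Q(10, -3)*C(-12) = (2 + 10² - 3*10)*((-20 - 12)/(23 - 12)) = (2 + 100 - 30)*(-32/11) = 72*((1/11)*(-32)) = 72*(-32/11) = -2304/11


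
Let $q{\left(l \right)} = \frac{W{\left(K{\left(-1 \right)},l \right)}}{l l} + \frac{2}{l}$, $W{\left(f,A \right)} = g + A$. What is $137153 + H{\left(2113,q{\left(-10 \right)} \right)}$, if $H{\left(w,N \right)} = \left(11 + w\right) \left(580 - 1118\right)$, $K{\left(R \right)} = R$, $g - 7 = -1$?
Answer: $-1005559$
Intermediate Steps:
$g = 6$ ($g = 7 - 1 = 6$)
$W{\left(f,A \right)} = 6 + A$
$q{\left(l \right)} = \frac{2}{l} + \frac{6 + l}{l^{2}}$ ($q{\left(l \right)} = \frac{6 + l}{l l} + \frac{2}{l} = \frac{6 + l}{l^{2}} + \frac{2}{l} = \frac{2}{l} + \frac{6 + l}{l^{2}}$)
$H{\left(w,N \right)} = -5918 - 538 w$ ($H{\left(w,N \right)} = \left(11 + w\right) \left(-538\right) = -5918 - 538 w$)
$137153 + H{\left(2113,q{\left(-10 \right)} \right)} = 137153 - 1142712 = -1005559$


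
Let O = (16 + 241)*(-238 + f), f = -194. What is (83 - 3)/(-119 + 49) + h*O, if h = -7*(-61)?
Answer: -331850744/7 ≈ -4.7407e+7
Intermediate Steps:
h = 427
O = -111024 (O = (16 + 241)*(-238 - 194) = 257*(-432) = -111024)
(83 - 3)/(-119 + 49) + h*O = (83 - 3)/(-119 + 49) + 427*(-111024) = 80/(-70) - 47407248 = 80*(-1/70) - 47407248 = -8/7 - 47407248 = -331850744/7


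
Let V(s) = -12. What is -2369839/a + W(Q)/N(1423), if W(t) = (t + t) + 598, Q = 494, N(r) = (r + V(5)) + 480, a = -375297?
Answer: 83222731/11634207 ≈ 7.1533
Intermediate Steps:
N(r) = 468 + r (N(r) = (r - 12) + 480 = (-12 + r) + 480 = 468 + r)
W(t) = 598 + 2*t (W(t) = 2*t + 598 = 598 + 2*t)
-2369839/a + W(Q)/N(1423) = -2369839/(-375297) + (598 + 2*494)/(468 + 1423) = -2369839*(-1/375297) + (598 + 988)/1891 = 2369839/375297 + 1586*(1/1891) = 2369839/375297 + 26/31 = 83222731/11634207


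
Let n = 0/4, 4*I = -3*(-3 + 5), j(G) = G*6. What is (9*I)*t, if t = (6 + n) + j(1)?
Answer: -162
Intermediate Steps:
j(G) = 6*G
I = -3/2 (I = (-3*(-3 + 5))/4 = (-3*2)/4 = (¼)*(-6) = -3/2 ≈ -1.5000)
n = 0 (n = 0*(¼) = 0)
t = 12 (t = (6 + 0) + 6*1 = 6 + 6 = 12)
(9*I)*t = (9*(-3/2))*12 = -27/2*12 = -162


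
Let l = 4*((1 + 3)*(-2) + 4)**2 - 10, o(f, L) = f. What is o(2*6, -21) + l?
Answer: 66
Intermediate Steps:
l = 54 (l = 4*(4*(-2) + 4)**2 - 10 = 4*(-8 + 4)**2 - 10 = 4*(-4)**2 - 10 = 4*16 - 10 = 64 - 10 = 54)
o(2*6, -21) + l = 2*6 + 54 = 12 + 54 = 66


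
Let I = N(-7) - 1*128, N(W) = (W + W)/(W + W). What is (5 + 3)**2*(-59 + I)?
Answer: -11904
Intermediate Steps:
N(W) = 1 (N(W) = (2*W)/((2*W)) = (2*W)*(1/(2*W)) = 1)
I = -127 (I = 1 - 1*128 = 1 - 128 = -127)
(5 + 3)**2*(-59 + I) = (5 + 3)**2*(-59 - 127) = 8**2*(-186) = 64*(-186) = -11904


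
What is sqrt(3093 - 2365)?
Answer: 2*sqrt(182) ≈ 26.981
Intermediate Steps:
sqrt(3093 - 2365) = sqrt(728) = 2*sqrt(182)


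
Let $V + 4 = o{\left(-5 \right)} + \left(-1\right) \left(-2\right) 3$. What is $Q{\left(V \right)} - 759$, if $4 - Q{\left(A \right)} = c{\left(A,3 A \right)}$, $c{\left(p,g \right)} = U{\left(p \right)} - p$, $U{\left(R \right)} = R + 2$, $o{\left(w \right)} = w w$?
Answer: $-757$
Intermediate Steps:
$o{\left(w \right)} = w^{2}$
$U{\left(R \right)} = 2 + R$
$V = 27$ ($V = -4 + \left(\left(-5\right)^{2} + \left(-1\right) \left(-2\right) 3\right) = -4 + \left(25 + 2 \cdot 3\right) = -4 + \left(25 + 6\right) = -4 + 31 = 27$)
$c{\left(p,g \right)} = 2$ ($c{\left(p,g \right)} = \left(2 + p\right) - p = 2$)
$Q{\left(A \right)} = 2$ ($Q{\left(A \right)} = 4 - 2 = 2$)
$Q{\left(V \right)} - 759 = 2 - 759 = -757$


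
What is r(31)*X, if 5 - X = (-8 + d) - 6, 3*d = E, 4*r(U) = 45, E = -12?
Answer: 1035/4 ≈ 258.75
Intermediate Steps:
r(U) = 45/4 (r(U) = (1/4)*45 = 45/4)
d = -4 (d = (1/3)*(-12) = -4)
X = 23 (X = 5 - ((-8 - 4) - 6) = 5 - (-12 - 6) = 5 - 1*(-18) = 5 + 18 = 23)
r(31)*X = (45/4)*23 = 1035/4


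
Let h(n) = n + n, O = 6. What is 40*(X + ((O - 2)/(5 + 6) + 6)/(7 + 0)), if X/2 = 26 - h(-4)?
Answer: 30320/11 ≈ 2756.4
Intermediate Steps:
h(n) = 2*n
X = 68 (X = 2*(26 - 2*(-4)) = 2*(26 - 1*(-8)) = 2*(26 + 8) = 2*34 = 68)
40*(X + ((O - 2)/(5 + 6) + 6)/(7 + 0)) = 40*(68 + ((6 - 2)/(5 + 6) + 6)/(7 + 0)) = 40*(68 + (4/11 + 6)/7) = 40*(68 + (4*(1/11) + 6)*(1/7)) = 40*(68 + (4/11 + 6)*(1/7)) = 40*(68 + (70/11)*(1/7)) = 40*(68 + 10/11) = 40*(758/11) = 30320/11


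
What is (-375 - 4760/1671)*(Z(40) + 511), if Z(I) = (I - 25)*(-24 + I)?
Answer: -474170135/1671 ≈ -2.8376e+5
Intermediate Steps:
Z(I) = (-25 + I)*(-24 + I)
(-375 - 4760/1671)*(Z(40) + 511) = (-375 - 4760/1671)*((600 + 40² - 49*40) + 511) = (-375 - 4760*1/1671)*((600 + 1600 - 1960) + 511) = (-375 - 4760/1671)*(240 + 511) = -631385/1671*751 = -474170135/1671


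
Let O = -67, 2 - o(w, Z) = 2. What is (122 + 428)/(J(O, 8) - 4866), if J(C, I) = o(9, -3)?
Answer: -275/2433 ≈ -0.11303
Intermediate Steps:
o(w, Z) = 0 (o(w, Z) = 2 - 1*2 = 2 - 2 = 0)
J(C, I) = 0
(122 + 428)/(J(O, 8) - 4866) = (122 + 428)/(0 - 4866) = 550/(-4866) = 550*(-1/4866) = -275/2433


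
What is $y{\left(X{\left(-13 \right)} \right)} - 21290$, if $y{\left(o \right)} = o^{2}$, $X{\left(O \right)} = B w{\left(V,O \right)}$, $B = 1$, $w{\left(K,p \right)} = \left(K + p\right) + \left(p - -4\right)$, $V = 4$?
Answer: $-20966$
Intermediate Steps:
$w{\left(K,p \right)} = 4 + K + 2 p$ ($w{\left(K,p \right)} = \left(K + p\right) + \left(p + 4\right) = \left(K + p\right) + \left(4 + p\right) = 4 + K + 2 p$)
$X{\left(O \right)} = 8 + 2 O$ ($X{\left(O \right)} = 1 \left(4 + 4 + 2 O\right) = 1 \left(8 + 2 O\right) = 8 + 2 O$)
$y{\left(X{\left(-13 \right)} \right)} - 21290 = \left(8 + 2 \left(-13\right)\right)^{2} - 21290 = \left(8 - 26\right)^{2} - 21290 = \left(-18\right)^{2} - 21290 = 324 - 21290 = -20966$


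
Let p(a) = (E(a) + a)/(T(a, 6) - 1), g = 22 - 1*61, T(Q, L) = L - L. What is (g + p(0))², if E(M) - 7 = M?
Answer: 2116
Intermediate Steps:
E(M) = 7 + M
T(Q, L) = 0
g = -39 (g = 22 - 61 = -39)
p(a) = -7 - 2*a (p(a) = ((7 + a) + a)/(0 - 1) = (7 + 2*a)/(-1) = (7 + 2*a)*(-1) = -7 - 2*a)
(g + p(0))² = (-39 + (-7 - 2*0))² = (-39 + (-7 + 0))² = (-39 - 7)² = (-46)² = 2116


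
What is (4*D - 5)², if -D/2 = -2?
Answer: 121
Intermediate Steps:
D = 4 (D = -2*(-2) = 4)
(4*D - 5)² = (4*4 - 5)² = (16 - 5)² = 11² = 121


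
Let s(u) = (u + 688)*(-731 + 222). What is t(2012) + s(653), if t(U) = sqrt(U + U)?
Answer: -682569 + 2*sqrt(1006) ≈ -6.8251e+5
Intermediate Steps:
t(U) = sqrt(2)*sqrt(U) (t(U) = sqrt(2*U) = sqrt(2)*sqrt(U))
s(u) = -350192 - 509*u (s(u) = (688 + u)*(-509) = -350192 - 509*u)
t(2012) + s(653) = sqrt(2)*sqrt(2012) + (-350192 - 509*653) = sqrt(2)*(2*sqrt(503)) + (-350192 - 332377) = 2*sqrt(1006) - 682569 = -682569 + 2*sqrt(1006)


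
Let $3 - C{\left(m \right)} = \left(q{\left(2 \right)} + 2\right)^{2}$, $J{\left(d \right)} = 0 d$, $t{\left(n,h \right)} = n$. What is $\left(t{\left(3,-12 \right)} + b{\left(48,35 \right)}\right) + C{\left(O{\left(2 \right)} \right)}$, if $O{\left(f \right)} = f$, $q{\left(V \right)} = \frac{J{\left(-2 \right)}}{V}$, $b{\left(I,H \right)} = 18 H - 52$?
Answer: $580$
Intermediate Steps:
$J{\left(d \right)} = 0$
$b{\left(I,H \right)} = -52 + 18 H$
$q{\left(V \right)} = 0$ ($q{\left(V \right)} = \frac{0}{V} = 0$)
$C{\left(m \right)} = -1$ ($C{\left(m \right)} = 3 - \left(0 + 2\right)^{2} = 3 - 2^{2} = 3 - 4 = -1$)
$\left(t{\left(3,-12 \right)} + b{\left(48,35 \right)}\right) + C{\left(O{\left(2 \right)} \right)} = \left(3 + \left(-52 + 18 \cdot 35\right)\right) - 1 = \left(3 + \left(-52 + 630\right)\right) - 1 = \left(3 + 578\right) - 1 = 581 - 1 = 580$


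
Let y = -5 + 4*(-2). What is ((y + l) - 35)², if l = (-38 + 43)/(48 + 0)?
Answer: 5285401/2304 ≈ 2294.0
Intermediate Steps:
l = 5/48 ≈ 0.10417
y = -13 (y = -5 - 8 = -13)
((y + l) - 35)² = ((-13 + 5/48) - 35)² = (-619/48 - 35)² = (-2299/48)² = 5285401/2304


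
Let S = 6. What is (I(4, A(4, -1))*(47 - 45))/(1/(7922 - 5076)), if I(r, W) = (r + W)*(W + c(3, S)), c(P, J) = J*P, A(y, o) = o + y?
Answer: 836724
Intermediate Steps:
I(r, W) = (18 + W)*(W + r) (I(r, W) = (r + W)*(W + 6*3) = (W + r)*(W + 18) = (W + r)*(18 + W) = (18 + W)*(W + r))
(I(4, A(4, -1))*(47 - 45))/(1/(7922 - 5076)) = (((-1 + 4)**2 + 18*(-1 + 4) + 18*4 + (-1 + 4)*4)*(47 - 45))/(1/(7922 - 5076)) = ((3**2 + 18*3 + 72 + 3*4)*2)/(1/2846) = ((9 + 54 + 72 + 12)*2)/(1/2846) = (147*2)*2846 = 294*2846 = 836724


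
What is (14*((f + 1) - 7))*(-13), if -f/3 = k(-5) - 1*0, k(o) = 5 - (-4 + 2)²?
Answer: 1638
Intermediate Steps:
k(o) = 1 (k(o) = 5 - 1*(-2)² = 5 - 1*4 = 5 - 4 = 1)
f = -3 (f = -3*(1 - 1*0) = -3*(1 + 0) = -3*1 = -3)
(14*((f + 1) - 7))*(-13) = (14*((-3 + 1) - 7))*(-13) = (14*(-2 - 7))*(-13) = (14*(-9))*(-13) = -126*(-13) = 1638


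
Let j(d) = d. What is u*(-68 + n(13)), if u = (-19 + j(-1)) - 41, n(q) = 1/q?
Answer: 53863/13 ≈ 4143.3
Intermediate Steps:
u = -61 (u = (-19 - 1) - 41 = -20 - 41 = -61)
u*(-68 + n(13)) = -61*(-68 + 1/13) = -61*(-883/13) = 53863/13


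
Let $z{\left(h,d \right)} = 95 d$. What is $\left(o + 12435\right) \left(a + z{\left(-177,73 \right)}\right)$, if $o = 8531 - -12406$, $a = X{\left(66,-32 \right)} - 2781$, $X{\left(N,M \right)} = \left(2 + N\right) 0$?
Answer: $138627288$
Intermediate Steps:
$X{\left(N,M \right)} = 0$
$a = -2781$ ($a = 0 - 2781 = -2781$)
$o = 20937$ ($o = 8531 + 12406 = 20937$)
$\left(o + 12435\right) \left(a + z{\left(-177,73 \right)}\right) = \left(20937 + 12435\right) \left(-2781 + 95 \cdot 73\right) = 33372 \left(-2781 + 6935\right) = 33372 \cdot 4154 = 138627288$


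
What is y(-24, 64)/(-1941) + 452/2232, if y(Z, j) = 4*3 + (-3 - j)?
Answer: 83341/361026 ≈ 0.23084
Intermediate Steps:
y(Z, j) = 9 - j (y(Z, j) = 12 + (-3 - j) = 9 - j)
y(-24, 64)/(-1941) + 452/2232 = (9 - 1*64)/(-1941) + 452/2232 = (9 - 64)*(-1/1941) + 452*(1/2232) = -55*(-1/1941) + 113/558 = 55/1941 + 113/558 = 83341/361026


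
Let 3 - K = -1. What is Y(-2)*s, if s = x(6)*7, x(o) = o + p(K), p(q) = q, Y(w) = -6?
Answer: -420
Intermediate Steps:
K = 4 (K = 3 - 1*(-1) = 3 + 1 = 4)
x(o) = 4 + o (x(o) = o + 4 = 4 + o)
s = 70 (s = (4 + 6)*7 = 10*7 = 70)
Y(-2)*s = -6*70 = -420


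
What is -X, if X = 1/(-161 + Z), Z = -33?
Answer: 1/194 ≈ 0.0051546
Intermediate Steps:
X = -1/194 (X = 1/(-161 - 33) = 1/(-194) = -1/194 ≈ -0.0051546)
-X = -1*(-1/194) = 1/194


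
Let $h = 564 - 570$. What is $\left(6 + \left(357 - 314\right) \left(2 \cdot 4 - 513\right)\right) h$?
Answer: $130254$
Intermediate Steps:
$h = -6$
$\left(6 + \left(357 - 314\right) \left(2 \cdot 4 - 513\right)\right) h = \left(6 + \left(357 - 314\right) \left(2 \cdot 4 - 513\right)\right) \left(-6\right) = \left(6 + 43 \left(8 - 513\right)\right) \left(-6\right) = \left(6 + 43 \left(-505\right)\right) \left(-6\right) = \left(6 - 21715\right) \left(-6\right) = \left(-21709\right) \left(-6\right) = 130254$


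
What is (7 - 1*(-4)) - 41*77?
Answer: -3146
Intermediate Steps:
(7 - 1*(-4)) - 41*77 = (7 + 4) - 3157 = 11 - 3157 = -3146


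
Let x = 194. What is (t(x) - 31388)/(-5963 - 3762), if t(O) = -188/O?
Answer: 608946/188665 ≈ 3.2277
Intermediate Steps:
(t(x) - 31388)/(-5963 - 3762) = (-188/194 - 31388)/(-5963 - 3762) = (-188*1/194 - 31388)/(-9725) = (-94/97 - 31388)*(-1/9725) = -3044730/97*(-1/9725) = 608946/188665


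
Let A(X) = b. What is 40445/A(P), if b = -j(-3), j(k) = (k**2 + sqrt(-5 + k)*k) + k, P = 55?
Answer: -40445/18 - 40445*I*sqrt(2)/18 ≈ -2246.9 - 3177.7*I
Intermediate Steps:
j(k) = k + k**2 + k*sqrt(-5 + k) (j(k) = (k**2 + k*sqrt(-5 + k)) + k = k + k**2 + k*sqrt(-5 + k))
b = -6 + 6*I*sqrt(2) (b = -(-3)*(1 - 3 + sqrt(-5 - 3)) = -(-3)*(1 - 3 + sqrt(-8)) = -(-3)*(1 - 3 + 2*I*sqrt(2)) = -(-3)*(-2 + 2*I*sqrt(2)) = -(6 - 6*I*sqrt(2)) = -6 + 6*I*sqrt(2) ≈ -6.0 + 8.4853*I)
A(X) = -6 + 6*I*sqrt(2)
40445/A(P) = 40445/(-6 + 6*I*sqrt(2))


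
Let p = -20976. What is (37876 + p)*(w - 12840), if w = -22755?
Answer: -601555500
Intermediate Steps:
(37876 + p)*(w - 12840) = (37876 - 20976)*(-22755 - 12840) = 16900*(-35595) = -601555500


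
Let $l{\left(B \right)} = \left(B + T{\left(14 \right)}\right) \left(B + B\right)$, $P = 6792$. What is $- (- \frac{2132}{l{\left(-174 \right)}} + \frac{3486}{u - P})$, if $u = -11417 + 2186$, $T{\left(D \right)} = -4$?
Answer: $\frac{2977355}{11815818} \approx 0.25198$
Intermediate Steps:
$u = -9231$
$l{\left(B \right)} = 2 B \left(-4 + B\right)$ ($l{\left(B \right)} = \left(B - 4\right) \left(B + B\right) = \left(-4 + B\right) 2 B = 2 B \left(-4 + B\right)$)
$- (- \frac{2132}{l{\left(-174 \right)}} + \frac{3486}{u - P}) = - (- \frac{2132}{2 \left(-174\right) \left(-4 - 174\right)} + \frac{3486}{-9231 - 6792}) = - (- \frac{2132}{2 \left(-174\right) \left(-178\right)} + \frac{3486}{-9231 - 6792}) = - (- \frac{2132}{61944} + \frac{3486}{-16023}) = - (\left(-2132\right) \frac{1}{61944} + 3486 \left(- \frac{1}{16023}\right)) = - (- \frac{533}{15486} - \frac{166}{763}) = \left(-1\right) \left(- \frac{2977355}{11815818}\right) = \frac{2977355}{11815818}$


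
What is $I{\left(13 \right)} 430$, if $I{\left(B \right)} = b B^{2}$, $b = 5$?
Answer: $363350$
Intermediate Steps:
$I{\left(B \right)} = 5 B^{2}$
$I{\left(13 \right)} 430 = 5 \cdot 13^{2} \cdot 430 = 5 \cdot 169 \cdot 430 = 845 \cdot 430 = 363350$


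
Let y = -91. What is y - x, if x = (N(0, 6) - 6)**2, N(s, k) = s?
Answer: -127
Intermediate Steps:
x = 36 (x = (0 - 6)**2 = (-6)**2 = 36)
y - x = -91 - 1*36 = -91 - 36 = -127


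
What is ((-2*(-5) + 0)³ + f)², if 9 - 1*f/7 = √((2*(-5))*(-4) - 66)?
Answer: 1128695 - 14882*I*√26 ≈ 1.1287e+6 - 75884.0*I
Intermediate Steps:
f = 63 - 7*I*√26 (f = 63 - 7*√((2*(-5))*(-4) - 66) = 63 - 7*√(-10*(-4) - 66) = 63 - 7*√(40 - 66) = 63 - 7*I*√26 ≈ 63.0 - 35.693*I)
((-2*(-5) + 0)³ + f)² = ((-2*(-5) + 0)³ + (63 - 7*I*√26))² = ((10 + 0)³ + (63 - 7*I*√26))² = (10³ + (63 - 7*I*√26))² = (1000 + (63 - 7*I*√26))² = (1063 - 7*I*√26)²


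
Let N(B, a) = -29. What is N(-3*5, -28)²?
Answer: 841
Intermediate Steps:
N(-3*5, -28)² = (-29)² = 841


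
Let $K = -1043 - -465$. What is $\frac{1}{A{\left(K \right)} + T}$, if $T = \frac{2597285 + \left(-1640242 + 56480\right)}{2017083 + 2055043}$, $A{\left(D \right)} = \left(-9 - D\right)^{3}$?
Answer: $\frac{4072126}{750167089382657} \approx 5.4283 \cdot 10^{-9}$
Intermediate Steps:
$K = -578$ ($K = -1043 + 465 = -578$)
$T = \frac{1013523}{4072126}$ ($T = \frac{2597285 - 1583762}{4072126} = 1013523 \cdot \frac{1}{4072126} = \frac{1013523}{4072126} \approx 0.24889$)
$\frac{1}{A{\left(K \right)} + T} = \frac{1}{- \left(9 - 578\right)^{3} + \frac{1013523}{4072126}} = \frac{1}{- \left(-569\right)^{3} + \frac{1013523}{4072126}} = \frac{1}{\left(-1\right) \left(-184220009\right) + \frac{1013523}{4072126}} = \frac{1}{184220009 + \frac{1013523}{4072126}} = \frac{1}{\frac{750167089382657}{4072126}} = \frac{4072126}{750167089382657}$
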